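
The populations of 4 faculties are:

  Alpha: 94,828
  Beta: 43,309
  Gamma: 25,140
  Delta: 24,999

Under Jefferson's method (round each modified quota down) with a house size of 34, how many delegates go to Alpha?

18

Standard divisor 188276/34 ≈ 5537.529; standard quotas: Alpha 17.125, Beta 7.821, Gamma 4.540, Delta 4.514.
Rounding down gives 17, 7, 4, 4 = 32 seats, so the divisor must be adjusted.
With modified divisor 5100: modified quotas Alpha 18.594, Beta 8.492, Gamma 4.929, Delta 4.902.
Rounding down: Alpha 18, Beta 8, Gamma 4, Delta 4 (total 34).
Alpha receives 18.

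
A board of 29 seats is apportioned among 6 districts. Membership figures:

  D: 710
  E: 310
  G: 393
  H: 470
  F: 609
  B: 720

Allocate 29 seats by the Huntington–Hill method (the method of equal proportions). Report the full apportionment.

D 6, E 3, G 4, H 4, F 6, B 6

With divisor 111.1: modified quotas D 6.391, E 2.790, G 3.537, H 4.230, F 5.482, B 6.481.
Geometric-mean thresholds: D √(6·7)=6.481, E √(2·3)=2.449, G √(3·4)=3.464, H √(4·5)=4.472, F √(5·6)=5.477, B √(6·7)=6.481.
Each quota rounded against its threshold gives D 6, E 3, G 4, H 4, F 6, B 6 (total 29).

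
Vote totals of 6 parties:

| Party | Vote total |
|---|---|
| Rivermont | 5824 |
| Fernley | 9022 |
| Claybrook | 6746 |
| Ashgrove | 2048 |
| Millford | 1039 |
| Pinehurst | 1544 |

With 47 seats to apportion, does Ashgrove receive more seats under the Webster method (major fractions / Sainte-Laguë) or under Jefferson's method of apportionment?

Webster

Webster: Rivermont 10, Fernley 16, Claybrook 12, Ashgrove 4, Millford 2, Pinehurst 3.
Jefferson: Rivermont 11, Fernley 17, Claybrook 12, Ashgrove 3, Millford 2, Pinehurst 2.
Ashgrove gets 4 under Webster and 3 under Jefferson.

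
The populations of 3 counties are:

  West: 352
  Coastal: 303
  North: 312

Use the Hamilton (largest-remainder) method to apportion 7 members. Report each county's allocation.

West: 3, Coastal: 2, North: 2

Standard divisor: 967 ÷ 7 ≈ 138.143.
Standard quotas: West 2.548, Coastal 2.193, North 2.259.
Lower quotas: West 2, Coastal 2, North 2 (sum 6, leaving 1 seat).
Remainders in descending order: West 0.548, North 0.259, Coastal 0.193.
The surplus seat goes to West.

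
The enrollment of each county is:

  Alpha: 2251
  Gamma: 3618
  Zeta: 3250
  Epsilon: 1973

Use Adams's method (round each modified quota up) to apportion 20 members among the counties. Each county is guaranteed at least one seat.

Standard divisor 11092/20 ≈ 554.6; standard quotas: Alpha 4.059, Gamma 6.524, Zeta 5.860, Epsilon 3.558.
Rounding up gives 5, 7, 6, 4 = 22 seats, so the divisor must be adjusted.
With modified divisor 630: modified quotas Alpha 3.573, Gamma 5.743, Zeta 5.159, Epsilon 3.132.
Rounding up: Alpha 4, Gamma 6, Zeta 6, Epsilon 4 (total 20).

Alpha 4, Gamma 6, Zeta 6, Epsilon 4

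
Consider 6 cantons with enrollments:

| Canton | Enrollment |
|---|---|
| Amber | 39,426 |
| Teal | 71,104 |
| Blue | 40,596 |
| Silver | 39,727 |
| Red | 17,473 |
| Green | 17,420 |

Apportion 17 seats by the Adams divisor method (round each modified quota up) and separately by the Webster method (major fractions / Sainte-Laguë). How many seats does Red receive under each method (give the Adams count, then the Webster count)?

2 and 1

Adams: Amber 3, Teal 5, Blue 3, Silver 3, Red 2, Green 1.
Webster: Amber 3, Teal 6, Blue 3, Silver 3, Red 1, Green 1.
Red gets 2 under Adams and 1 under Webster.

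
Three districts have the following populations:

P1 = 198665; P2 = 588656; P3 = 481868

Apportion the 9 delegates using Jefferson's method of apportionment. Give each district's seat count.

Standard divisor 1269189/9 ≈ 141021; standard quotas: P1 1.409, P2 4.174, P3 3.417.
Rounding down gives 1, 4, 3 = 8 seats, so the divisor must be adjusted.
With modified divisor 119100: modified quotas P1 1.668, P2 4.943, P3 4.046.
Rounding down: P1 1, P2 4, P3 4 (total 9).

P1=1, P2=4, P3=4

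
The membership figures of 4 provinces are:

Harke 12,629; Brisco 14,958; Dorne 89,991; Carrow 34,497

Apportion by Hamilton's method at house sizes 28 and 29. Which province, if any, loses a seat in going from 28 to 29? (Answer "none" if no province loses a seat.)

At 28 seats: Harke 2, Brisco 3, Dorne 17, Carrow 6.
At 29 seats: Harke 2, Brisco 3, Dorne 17, Carrow 7.
No province's allocation decreased.

none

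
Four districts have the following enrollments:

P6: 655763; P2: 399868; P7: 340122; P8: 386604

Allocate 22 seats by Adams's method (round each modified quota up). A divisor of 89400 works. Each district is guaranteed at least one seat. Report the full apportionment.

P6=8, P2=5, P7=4, P8=5

With modified divisor 89400: modified quotas P6 7.335, P2 4.473, P7 3.804, P8 4.324.
Rounding up: P6 8, P2 5, P7 4, P8 5 (total 22).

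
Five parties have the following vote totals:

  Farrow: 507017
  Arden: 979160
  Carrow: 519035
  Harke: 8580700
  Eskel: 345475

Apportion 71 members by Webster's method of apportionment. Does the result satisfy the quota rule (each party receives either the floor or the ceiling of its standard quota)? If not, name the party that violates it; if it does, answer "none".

Standard quotas: Farrow 3.293, Arden 6.360, Carrow 3.371, Harke 55.732, Eskel 2.244.
Webster allocation: Farrow 3, Arden 6, Carrow 3, Harke 57, Eskel 2.
Harke has quota 55.732 (lower 55, upper 56) but receives 57 — outside the quota interval.

Harke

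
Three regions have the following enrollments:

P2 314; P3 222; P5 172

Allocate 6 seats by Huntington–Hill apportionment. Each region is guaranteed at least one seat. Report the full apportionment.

With divisor 125: modified quotas P2 2.512, P3 1.776, P5 1.376.
Geometric-mean thresholds: P2 √(2·3)=2.449, P3 √(1·2)=1.414, P5 √(1·2)=1.414.
Each quota rounded against its threshold gives P2 3, P3 2, P5 1 (total 6).

P2=3, P3=2, P5=1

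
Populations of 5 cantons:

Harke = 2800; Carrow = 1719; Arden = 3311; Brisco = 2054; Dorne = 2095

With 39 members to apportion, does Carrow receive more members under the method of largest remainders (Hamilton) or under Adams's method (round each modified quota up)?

Adams

Hamilton: Harke 9, Carrow 5, Arden 11, Brisco 7, Dorne 7.
Adams: Harke 9, Carrow 6, Arden 10, Brisco 7, Dorne 7.
Carrow gets 5 under Hamilton and 6 under Adams.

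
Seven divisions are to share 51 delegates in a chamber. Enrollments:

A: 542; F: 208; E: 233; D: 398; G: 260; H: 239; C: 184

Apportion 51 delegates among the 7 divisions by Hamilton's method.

Standard divisor: 2064 ÷ 51 ≈ 40.471.
Standard quotas: A 13.392, F 5.140, E 5.757, D 9.834, G 6.424, H 5.906, C 4.547.
Lower quotas: A 13, F 5, E 5, D 9, G 6, H 5, C 4 (sum 47, leaving 4 seats).
Remainders in descending order: H 0.906, D 0.834, E 0.757, C 0.547, G 0.424, A 0.392, F 0.140.
The surplus seats go to H, D, E, C.

A: 13; F: 5; E: 6; D: 10; G: 6; H: 6; C: 5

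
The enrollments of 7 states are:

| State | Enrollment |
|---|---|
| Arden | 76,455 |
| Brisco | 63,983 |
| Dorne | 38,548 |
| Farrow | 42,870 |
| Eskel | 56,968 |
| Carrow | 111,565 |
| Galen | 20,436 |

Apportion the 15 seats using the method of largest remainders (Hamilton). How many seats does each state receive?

Standard divisor: 410825 ÷ 15 ≈ 27388.333.
Standard quotas: Arden 2.7915, Brisco 2.3361, Dorne 1.4075, Farrow 1.5653, Eskel 2.0800, Carrow 4.0734, Galen 0.7462.
Lower quotas: Arden 2, Brisco 2, Dorne 1, Farrow 1, Eskel 2, Carrow 4, Galen 0 (sum 12, leaving 3 seats).
Remainders in descending order: Arden 0.7915, Galen 0.7462, Farrow 0.5653, Dorne 0.4075, Brisco 0.3361, Eskel 0.0800, Carrow 0.0734.
Largest remainders: Arden, Galen, Farrow receive the extra seats.

Arden=3, Brisco=2, Dorne=1, Farrow=2, Eskel=2, Carrow=4, Galen=1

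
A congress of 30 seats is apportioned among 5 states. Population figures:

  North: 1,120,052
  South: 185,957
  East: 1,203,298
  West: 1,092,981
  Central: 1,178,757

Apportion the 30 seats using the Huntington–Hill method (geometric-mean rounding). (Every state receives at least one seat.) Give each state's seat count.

North=7, South=1, East=8, West=7, Central=7

With divisor 159158: modified quotas North 7.037, South 1.168, East 7.560, West 6.867, Central 7.406.
Geometric-mean thresholds: North √(7·8)=7.483, South √(1·2)=1.414, East √(7·8)=7.483, West √(6·7)=6.481, Central √(7·8)=7.483.
Each quota rounded against its threshold gives North 7, South 1, East 8, West 7, Central 7 (total 30).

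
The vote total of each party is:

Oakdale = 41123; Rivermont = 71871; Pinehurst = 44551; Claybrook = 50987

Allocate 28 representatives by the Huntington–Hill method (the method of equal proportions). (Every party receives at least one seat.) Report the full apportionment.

With divisor 7542: modified quotas Oakdale 5.453, Rivermont 9.529, Pinehurst 5.907, Claybrook 6.760.
Geometric-mean thresholds: Oakdale √(5·6)=5.477, Rivermont √(9·10)=9.487, Pinehurst √(5·6)=5.477, Claybrook √(6·7)=6.481.
Each quota rounded against its threshold gives Oakdale 5, Rivermont 10, Pinehurst 6, Claybrook 7 (total 28).

Oakdale=5, Rivermont=10, Pinehurst=6, Claybrook=7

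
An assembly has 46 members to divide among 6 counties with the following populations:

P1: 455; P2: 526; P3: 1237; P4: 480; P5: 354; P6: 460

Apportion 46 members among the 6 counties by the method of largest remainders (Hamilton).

The standard divisor is 3512/46 ≈ 76.348.
Standard quotas: P1 5.960, P2 6.890, P3 16.202, P4 6.287, P5 4.637, P6 6.025.
Lower quotas: P1 5, P2 6, P3 16, P4 6, P5 4, P6 6 (sum 43, leaving 3 seats).
Remainders in descending order: P1 0.960, P2 0.890, P5 0.637, P4 0.287, P3 0.202, P6 0.025.
The surplus seats go to P1, P2, P5.

P1=6, P2=7, P3=16, P4=6, P5=5, P6=6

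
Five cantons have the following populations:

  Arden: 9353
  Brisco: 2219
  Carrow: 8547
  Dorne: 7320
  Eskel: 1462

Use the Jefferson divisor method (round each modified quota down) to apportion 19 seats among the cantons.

Standard divisor 28901/19 ≈ 1521.105; standard quotas: Arden 6.149, Brisco 1.459, Carrow 5.619, Dorne 4.812, Eskel 0.961.
Rounding down gives 6, 1, 5, 4, 0 = 16 seats, so the divisor must be adjusted.
With modified divisor 1400: modified quotas Arden 6.681, Brisco 1.585, Carrow 6.105, Dorne 5.229, Eskel 1.044.
Rounding down: Arden 6, Brisco 1, Carrow 6, Dorne 5, Eskel 1 (total 19).

Arden=6, Brisco=1, Carrow=6, Dorne=5, Eskel=1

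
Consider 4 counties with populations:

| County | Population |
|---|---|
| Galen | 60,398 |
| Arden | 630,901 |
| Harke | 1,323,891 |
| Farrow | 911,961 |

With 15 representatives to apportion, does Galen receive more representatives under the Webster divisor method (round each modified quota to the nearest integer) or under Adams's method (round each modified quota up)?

Adams

Webster: Galen 0, Arden 3, Harke 7, Farrow 5.
Adams: Galen 1, Arden 3, Harke 6, Farrow 5.
Galen gets 0 under Webster and 1 under Adams.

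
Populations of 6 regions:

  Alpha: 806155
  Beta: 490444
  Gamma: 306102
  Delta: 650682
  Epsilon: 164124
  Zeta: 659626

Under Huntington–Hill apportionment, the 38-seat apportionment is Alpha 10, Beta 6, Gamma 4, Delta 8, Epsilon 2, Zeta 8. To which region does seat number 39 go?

Zeta

Priority for the next seat is population ÷ (√(s·(s+1))).
Priorities: Alpha 76863.863, Beta 75677.152, Gamma 68446.488, Delta 76683.609, Epsilon 67003.342, Zeta 77737.670.
Highest priority: Zeta.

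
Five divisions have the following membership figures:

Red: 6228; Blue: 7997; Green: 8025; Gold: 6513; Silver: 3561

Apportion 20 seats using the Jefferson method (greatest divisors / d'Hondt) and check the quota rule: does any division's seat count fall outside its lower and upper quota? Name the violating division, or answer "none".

none

Standard quotas: Red 3.853, Blue 4.948, Green 4.965, Gold 4.030, Silver 2.203.
Jefferson allocation: Red 4, Blue 5, Green 5, Gold 4, Silver 2.
Every allocation lies between the lower and upper quota.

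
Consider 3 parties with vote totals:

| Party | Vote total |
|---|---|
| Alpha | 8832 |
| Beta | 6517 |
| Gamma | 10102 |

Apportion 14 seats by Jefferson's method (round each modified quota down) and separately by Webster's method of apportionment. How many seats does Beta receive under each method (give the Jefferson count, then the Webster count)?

3 and 4

Jefferson: Alpha 5, Beta 3, Gamma 6.
Webster: Alpha 5, Beta 4, Gamma 5.
Beta gets 3 under Jefferson and 4 under Webster.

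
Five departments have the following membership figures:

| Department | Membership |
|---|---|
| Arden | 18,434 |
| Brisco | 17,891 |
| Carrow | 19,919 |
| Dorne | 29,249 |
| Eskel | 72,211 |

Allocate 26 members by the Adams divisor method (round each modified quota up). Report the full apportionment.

Arden 3, Brisco 3, Carrow 4, Dorne 5, Eskel 11

Standard divisor 157704/26 ≈ 6065.538; standard quotas: Arden 3.039, Brisco 2.950, Carrow 3.284, Dorne 4.822, Eskel 11.905.
Rounding up gives 4, 3, 4, 5, 12 = 28 seats, so the divisor must be adjusted.
With modified divisor 6587.15: modified quotas Arden 2.798, Brisco 2.716, Carrow 3.024, Dorne 4.440, Eskel 10.962.
Rounding up: Arden 3, Brisco 3, Carrow 4, Dorne 5, Eskel 11 (total 26).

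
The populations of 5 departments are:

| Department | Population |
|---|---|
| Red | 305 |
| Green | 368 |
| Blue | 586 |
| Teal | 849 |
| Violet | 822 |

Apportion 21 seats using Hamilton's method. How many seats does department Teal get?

6

Standard divisor: 2930 ÷ 21 ≈ 139.524.
Standard quotas: Red 2.186, Green 2.638, Blue 4.200, Teal 6.085, Violet 5.891.
Lower quotas: Red 2, Green 2, Blue 4, Teal 6, Violet 5 (sum 19, leaving 2 seats).
Remainders in descending order: Violet 0.891, Green 0.638, Blue 0.200, Red 0.186, Teal 0.085.
Largest remainders: Violet, Green receive the extra seats.
Teal receives 6.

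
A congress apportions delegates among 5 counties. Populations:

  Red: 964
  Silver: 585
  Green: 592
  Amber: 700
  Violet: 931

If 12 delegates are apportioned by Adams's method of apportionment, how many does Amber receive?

Standard divisor 3772/12 ≈ 314.333; standard quotas: Red 3.067, Silver 1.861, Green 1.883, Amber 2.227, Violet 2.962.
Rounding up gives 4, 2, 2, 3, 3 = 14 seats, so the divisor must be adjusted.
With modified divisor 400: modified quotas Red 2.410, Silver 1.462, Green 1.480, Amber 1.750, Violet 2.328.
Rounding up: Red 3, Silver 2, Green 2, Amber 2, Violet 3 (total 12).
Amber receives 2.

2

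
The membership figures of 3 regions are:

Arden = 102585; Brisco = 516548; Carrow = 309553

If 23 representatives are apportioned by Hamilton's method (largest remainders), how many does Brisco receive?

13

The standard divisor is 928686/23 ≈ 40377.652.
Standard quotas: Arden 2.5406, Brisco 12.7929, Carrow 7.6664.
Lower quotas: Arden 2, Brisco 12, Carrow 7 (sum 21, leaving 2 seats).
Remainders in descending order: Brisco 0.7929, Carrow 0.6664, Arden 0.5406.
The surplus seats go to Brisco, Carrow.
Brisco receives 13.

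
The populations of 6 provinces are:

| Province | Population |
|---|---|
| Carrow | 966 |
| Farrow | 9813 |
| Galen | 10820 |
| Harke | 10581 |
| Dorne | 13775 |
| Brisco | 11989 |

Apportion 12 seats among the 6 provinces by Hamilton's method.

The standard divisor is 57944/12 ≈ 4828.667.
Standard quotas: Carrow 0.2001, Farrow 2.0322, Galen 2.2408, Harke 2.1913, Dorne 2.8528, Brisco 2.4829.
Lower quotas: Carrow 0, Farrow 2, Galen 2, Harke 2, Dorne 2, Brisco 2 (sum 10, leaving 2 seats).
Remainders in descending order: Dorne 0.8528, Brisco 0.4829, Galen 0.2408, Carrow 0.2001, Harke 0.1913, Farrow 0.0322.
Largest remainders: Dorne, Brisco receive the extra seats.

Carrow=0, Farrow=2, Galen=2, Harke=2, Dorne=3, Brisco=3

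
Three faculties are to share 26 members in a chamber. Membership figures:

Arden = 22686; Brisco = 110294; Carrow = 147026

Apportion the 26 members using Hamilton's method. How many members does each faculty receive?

Standard divisor: 280006 ÷ 26 ≈ 10769.462.
Standard quotas: Arden 2.1065, Brisco 10.2414, Carrow 13.6521.
Lower quotas: Arden 2, Brisco 10, Carrow 13 (sum 25, leaving 1 seat).
Remainders in descending order: Carrow 0.6521, Brisco 0.2414, Arden 0.1065.
Largest remainder: Carrow receives the extra seat.

Arden: 2, Brisco: 10, Carrow: 14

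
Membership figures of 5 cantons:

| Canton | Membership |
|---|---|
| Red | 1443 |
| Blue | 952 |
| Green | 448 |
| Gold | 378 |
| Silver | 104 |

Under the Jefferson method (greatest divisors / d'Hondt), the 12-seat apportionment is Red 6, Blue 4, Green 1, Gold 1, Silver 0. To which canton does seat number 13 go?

Priority for the next seat is population ÷ (current seats + 1).
Priorities: Red 206.143, Blue 190.400, Green 224.000, Gold 189.000, Silver 104.000.
Highest priority: Green.

Green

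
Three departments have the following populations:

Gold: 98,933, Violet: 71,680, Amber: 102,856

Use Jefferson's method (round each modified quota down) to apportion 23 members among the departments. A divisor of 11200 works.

With modified divisor 11200: modified quotas Gold 8.833, Violet 6.400, Amber 9.184.
Rounding down: Gold 8, Violet 6, Amber 9 (total 23).

Gold: 8, Violet: 6, Amber: 9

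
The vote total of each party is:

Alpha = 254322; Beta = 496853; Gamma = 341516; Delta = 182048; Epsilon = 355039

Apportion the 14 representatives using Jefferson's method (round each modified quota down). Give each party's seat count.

Alpha=2, Beta=5, Gamma=3, Delta=1, Epsilon=3

Standard divisor 1629778/14 ≈ 116412.714; standard quotas: Alpha 2.185, Beta 4.268, Gamma 2.934, Delta 1.564, Epsilon 3.050.
Rounding down gives 2, 4, 2, 1, 3 = 12 seats, so the divisor must be adjusted.
With modified divisor 95200: modified quotas Alpha 2.671, Beta 5.219, Gamma 3.587, Delta 1.912, Epsilon 3.729.
Rounding down: Alpha 2, Beta 5, Gamma 3, Delta 1, Epsilon 3 (total 14).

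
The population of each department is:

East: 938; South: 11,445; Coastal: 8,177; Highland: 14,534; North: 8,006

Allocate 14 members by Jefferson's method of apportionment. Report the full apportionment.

Standard divisor 43100/14 ≈ 3078.571; standard quotas: East 0.305, South 3.718, Coastal 2.656, Highland 4.721, North 2.601.
Rounding down gives 0, 3, 2, 4, 2 = 11 seats, so the divisor must be adjusted.
With modified divisor 2700: modified quotas East 0.347, South 4.239, Coastal 3.029, Highland 5.383, North 2.965.
Rounding down: East 0, South 4, Coastal 3, Highland 5, North 2 (total 14).

East 0, South 4, Coastal 3, Highland 5, North 2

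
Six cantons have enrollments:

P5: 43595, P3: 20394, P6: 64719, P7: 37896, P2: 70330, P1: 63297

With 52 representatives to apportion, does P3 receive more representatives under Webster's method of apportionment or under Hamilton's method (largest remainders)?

Webster

Webster: P5 7, P3 4, P6 11, P7 7, P2 12, P1 11.
Hamilton: P5 8, P3 3, P6 11, P7 7, P2 12, P1 11.
P3 gets 4 under Webster and 3 under Hamilton.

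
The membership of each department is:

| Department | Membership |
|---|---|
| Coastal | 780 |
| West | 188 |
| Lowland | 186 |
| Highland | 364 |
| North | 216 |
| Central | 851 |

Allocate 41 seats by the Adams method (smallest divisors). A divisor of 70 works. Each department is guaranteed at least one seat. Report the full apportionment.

With modified divisor 70: modified quotas Coastal 11.143, West 2.686, Lowland 2.657, Highland 5.200, North 3.086, Central 12.157.
Rounding up: Coastal 12, West 3, Lowland 3, Highland 6, North 4, Central 13 (total 41).

Coastal: 12, West: 3, Lowland: 3, Highland: 6, North: 4, Central: 13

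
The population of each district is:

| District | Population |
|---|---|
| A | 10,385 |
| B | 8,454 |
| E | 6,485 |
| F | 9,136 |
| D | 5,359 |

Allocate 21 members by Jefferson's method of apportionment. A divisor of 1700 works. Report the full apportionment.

A 6; B 4; E 3; F 5; D 3

With modified divisor 1700: modified quotas A 6.109, B 4.973, E 3.815, F 5.374, D 3.152.
Rounding down: A 6, B 4, E 3, F 5, D 3 (total 21).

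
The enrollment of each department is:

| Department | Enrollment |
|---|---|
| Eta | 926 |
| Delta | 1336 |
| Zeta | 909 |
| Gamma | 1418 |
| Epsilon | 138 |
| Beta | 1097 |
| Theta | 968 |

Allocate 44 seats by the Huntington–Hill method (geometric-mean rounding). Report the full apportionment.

With divisor 153: modified quotas Eta 6.052, Delta 8.732, Zeta 5.941, Gamma 9.268, Epsilon 0.902, Beta 7.170, Theta 6.327.
Geometric-mean thresholds: Eta √(6·7)=6.481, Delta √(8·9)=8.485, Zeta √(5·6)=5.477, Gamma √(9·10)=9.487, Epsilon (min 1), Beta √(7·8)=7.483, Theta √(6·7)=6.481.
Each quota rounded against its threshold gives Eta 6, Delta 9, Zeta 6, Gamma 9, Epsilon 1, Beta 7, Theta 6 (total 44).

Eta 6, Delta 9, Zeta 6, Gamma 9, Epsilon 1, Beta 7, Theta 6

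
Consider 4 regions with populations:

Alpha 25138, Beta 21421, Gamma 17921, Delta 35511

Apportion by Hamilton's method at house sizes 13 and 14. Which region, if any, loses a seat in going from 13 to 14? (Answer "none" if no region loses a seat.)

none

At 13 seats: Alpha 3, Beta 3, Gamma 2, Delta 5.
At 14 seats: Alpha 4, Beta 3, Gamma 2, Delta 5.
No region's allocation decreased.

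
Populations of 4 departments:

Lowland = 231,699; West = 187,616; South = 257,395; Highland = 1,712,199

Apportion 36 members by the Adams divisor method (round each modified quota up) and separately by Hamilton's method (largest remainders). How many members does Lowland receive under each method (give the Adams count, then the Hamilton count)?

4 and 3

Adams: Lowland 4, West 3, South 4, Highland 25.
Hamilton: Lowland 3, West 3, South 4, Highland 26.
Lowland gets 4 under Adams and 3 under Hamilton.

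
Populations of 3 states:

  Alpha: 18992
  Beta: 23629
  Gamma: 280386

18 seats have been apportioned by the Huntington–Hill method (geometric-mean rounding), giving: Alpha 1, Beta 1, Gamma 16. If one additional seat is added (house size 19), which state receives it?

Priority for the next seat is population ÷ (√(s·(s+1))).
Priorities: Alpha 13429.372, Beta 16708.226, Gamma 17000.898.
Highest priority: Gamma.

Gamma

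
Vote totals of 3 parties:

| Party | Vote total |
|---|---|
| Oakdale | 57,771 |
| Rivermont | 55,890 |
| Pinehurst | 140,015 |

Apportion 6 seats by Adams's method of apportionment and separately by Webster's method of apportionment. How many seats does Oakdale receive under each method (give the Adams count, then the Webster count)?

2 and 1

Adams: Oakdale 2, Rivermont 1, Pinehurst 3.
Webster: Oakdale 1, Rivermont 1, Pinehurst 4.
Oakdale gets 2 under Adams and 1 under Webster.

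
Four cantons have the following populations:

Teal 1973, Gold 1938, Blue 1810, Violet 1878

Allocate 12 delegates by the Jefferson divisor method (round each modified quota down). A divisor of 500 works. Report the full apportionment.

With modified divisor 500: modified quotas Teal 3.946, Gold 3.876, Blue 3.620, Violet 3.756.
Rounding down: Teal 3, Gold 3, Blue 3, Violet 3 (total 12).

Teal: 3; Gold: 3; Blue: 3; Violet: 3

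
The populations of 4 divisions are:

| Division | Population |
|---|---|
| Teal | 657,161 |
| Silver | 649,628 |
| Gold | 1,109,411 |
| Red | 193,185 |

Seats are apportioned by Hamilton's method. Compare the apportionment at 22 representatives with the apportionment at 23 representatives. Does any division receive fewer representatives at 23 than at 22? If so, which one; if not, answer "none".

At 22 seats: Teal 6, Silver 5, Gold 9, Red 2.
At 23 seats: Teal 6, Silver 6, Gold 10, Red 1.
Red drops from 2 to 1.

Red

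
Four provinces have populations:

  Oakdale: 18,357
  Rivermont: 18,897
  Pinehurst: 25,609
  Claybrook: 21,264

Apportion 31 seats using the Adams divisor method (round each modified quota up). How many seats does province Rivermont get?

7

Standard divisor 84127/31 ≈ 2713.774; standard quotas: Oakdale 6.764, Rivermont 6.963, Pinehurst 9.437, Claybrook 7.836.
Rounding up gives 7, 7, 10, 8 = 32 seats, so the divisor must be adjusted.
With modified divisor 2900: modified quotas Oakdale 6.330, Rivermont 6.516, Pinehurst 8.831, Claybrook 7.332.
Rounding up: Oakdale 7, Rivermont 7, Pinehurst 9, Claybrook 8 (total 31).
Rivermont receives 7.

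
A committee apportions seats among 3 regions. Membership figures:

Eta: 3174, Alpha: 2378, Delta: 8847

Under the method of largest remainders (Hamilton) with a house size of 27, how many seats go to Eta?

The standard divisor is 14399/27 ≈ 533.296.
Standard quotas: Eta 5.9517, Alpha 4.4591, Delta 16.5893.
Lower quotas: Eta 5, Alpha 4, Delta 16 (sum 25, leaving 2 seats).
Remainders in descending order: Eta 0.9517, Delta 0.5893, Alpha 0.4591.
The surplus seats go to Eta, Delta.
Eta receives 6.

6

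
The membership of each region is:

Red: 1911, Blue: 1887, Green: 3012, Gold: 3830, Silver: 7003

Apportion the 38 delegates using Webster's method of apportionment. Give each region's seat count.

Red: 4; Blue: 4; Green: 7; Gold: 8; Silver: 15

Standard divisor 17643/38 ≈ 464.289; standard quotas: Red 4.116, Blue 4.064, Green 6.487, Gold 8.249, Silver 15.083.
Rounding to the nearest integer gives 4, 4, 6, 8, 15 = 37 seats, so the divisor must be adjusted.
With modified divisor 460: modified quotas Red 4.154, Blue 4.102, Green 6.548, Gold 8.326, Silver 15.224.
Rounding to the nearest integer: Red 4, Blue 4, Green 7, Gold 8, Silver 15 (total 38).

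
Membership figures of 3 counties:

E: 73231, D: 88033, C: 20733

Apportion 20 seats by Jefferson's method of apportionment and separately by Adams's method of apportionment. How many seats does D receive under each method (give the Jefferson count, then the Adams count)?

Jefferson: E 8, D 10, C 2.
Adams: E 8, D 9, C 3.
D gets 10 under Jefferson and 9 under Adams.

10 and 9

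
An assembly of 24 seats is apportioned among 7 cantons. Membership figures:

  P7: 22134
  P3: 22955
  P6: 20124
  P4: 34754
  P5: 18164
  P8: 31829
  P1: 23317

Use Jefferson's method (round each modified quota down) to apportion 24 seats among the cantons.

P7 3; P3 3; P6 3; P4 5; P5 2; P8 5; P1 3

Standard divisor 173277/24 ≈ 7219.875; standard quotas: P7 3.066, P3 3.179, P6 2.787, P4 4.814, P5 2.516, P8 4.409, P1 3.230.
Rounding down gives 3, 3, 2, 4, 2, 4, 3 = 21 seats, so the divisor must be adjusted.
With modified divisor 6200: modified quotas P7 3.570, P3 3.702, P6 3.246, P4 5.605, P5 2.930, P8 5.134, P1 3.761.
Rounding down: P7 3, P3 3, P6 3, P4 5, P5 2, P8 5, P1 3 (total 24).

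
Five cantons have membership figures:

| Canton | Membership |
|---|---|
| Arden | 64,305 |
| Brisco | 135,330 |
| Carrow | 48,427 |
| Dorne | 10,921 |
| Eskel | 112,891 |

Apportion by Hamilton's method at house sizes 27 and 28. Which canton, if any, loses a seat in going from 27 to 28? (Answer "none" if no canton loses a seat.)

none

At 27 seats: Arden 5, Brisco 10, Carrow 3, Dorne 1, Eskel 8.
At 28 seats: Arden 5, Brisco 10, Carrow 4, Dorne 1, Eskel 8.
No canton's allocation decreased.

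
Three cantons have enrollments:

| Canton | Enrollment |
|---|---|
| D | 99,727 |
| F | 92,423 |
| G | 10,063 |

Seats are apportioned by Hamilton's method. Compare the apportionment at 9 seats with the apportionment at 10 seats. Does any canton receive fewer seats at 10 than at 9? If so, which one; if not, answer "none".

G

At 9 seats: D 4, F 4, G 1.
At 10 seats: D 5, F 5, G 0.
G drops from 1 to 0.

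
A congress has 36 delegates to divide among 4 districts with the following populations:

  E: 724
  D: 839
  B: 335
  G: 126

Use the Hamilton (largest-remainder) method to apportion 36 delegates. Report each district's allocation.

E 13, D 15, B 6, G 2

The standard divisor is 2024/36 ≈ 56.222.
Standard quotas: E 12.877, D 14.923, B 5.958, G 2.241.
Lower quotas: E 12, D 14, B 5, G 2 (sum 33, leaving 3 seats).
Remainders in descending order: B 0.958, D 0.923, E 0.877, G 0.241.
Largest remainders: B, D, E receive the extra seats.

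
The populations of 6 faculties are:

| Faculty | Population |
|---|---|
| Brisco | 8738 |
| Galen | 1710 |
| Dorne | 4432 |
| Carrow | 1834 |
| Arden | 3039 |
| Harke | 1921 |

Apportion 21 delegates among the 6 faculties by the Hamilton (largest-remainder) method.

Brisco: 8, Galen: 2, Dorne: 4, Carrow: 2, Arden: 3, Harke: 2

Standard divisor: 21674 ÷ 21 ≈ 1032.095.
Standard quotas: Brisco 8.4663, Galen 1.6568, Dorne 4.2942, Carrow 1.7770, Arden 2.9445, Harke 1.8613.
Lower quotas: Brisco 8, Galen 1, Dorne 4, Carrow 1, Arden 2, Harke 1 (sum 17, leaving 4 seats).
Remainders in descending order: Arden 0.9445, Harke 0.8613, Carrow 0.7770, Galen 0.6568, Brisco 0.4663, Dorne 0.2942.
The surplus seats go to Arden, Harke, Carrow, Galen.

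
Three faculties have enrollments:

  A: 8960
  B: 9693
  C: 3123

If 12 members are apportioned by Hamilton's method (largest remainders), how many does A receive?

Total 21776; standard divisor 21776/12 ≈ 1814.667.
Standard quotas: A 4.9375, B 5.3415, C 1.7210.
Lower quotas: A 4, B 5, C 1 (sum 10, leaving 2 seats).
Remainders in descending order: A 0.9375, C 0.7210, B 0.3415.
The surplus seats go to A, C.
A receives 5.

5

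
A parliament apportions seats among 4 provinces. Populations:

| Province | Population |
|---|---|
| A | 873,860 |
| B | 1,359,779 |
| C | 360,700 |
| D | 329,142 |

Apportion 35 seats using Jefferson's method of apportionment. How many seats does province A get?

10

Standard divisor 2923481/35 ≈ 83528.029; standard quotas: A 10.462, B 16.279, C 4.318, D 3.940.
Rounding down gives 10, 16, 4, 3 = 33 seats, so the divisor must be adjusted.
With modified divisor 79700: modified quotas A 10.964, B 17.061, C 4.526, D 4.130.
Rounding down: A 10, B 17, C 4, D 4 (total 35).
A receives 10.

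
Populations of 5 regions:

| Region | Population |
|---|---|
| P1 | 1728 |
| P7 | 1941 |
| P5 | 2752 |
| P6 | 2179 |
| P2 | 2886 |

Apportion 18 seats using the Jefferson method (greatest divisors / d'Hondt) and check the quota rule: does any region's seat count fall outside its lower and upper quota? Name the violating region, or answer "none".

Standard quotas: P1 2.708, P7 3.042, P5 4.313, P6 3.415, P2 4.523.
Jefferson allocation: P1 3, P7 3, P5 4, P6 3, P2 5.
Every allocation lies between the lower and upper quota.

none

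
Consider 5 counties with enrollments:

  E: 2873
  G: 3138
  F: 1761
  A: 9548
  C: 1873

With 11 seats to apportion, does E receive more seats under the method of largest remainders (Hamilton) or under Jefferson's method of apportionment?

Hamilton: E 2, G 2, F 1, A 5, C 1.
Jefferson: E 1, G 2, F 1, A 6, C 1.
E gets 2 under Hamilton and 1 under Jefferson.

Hamilton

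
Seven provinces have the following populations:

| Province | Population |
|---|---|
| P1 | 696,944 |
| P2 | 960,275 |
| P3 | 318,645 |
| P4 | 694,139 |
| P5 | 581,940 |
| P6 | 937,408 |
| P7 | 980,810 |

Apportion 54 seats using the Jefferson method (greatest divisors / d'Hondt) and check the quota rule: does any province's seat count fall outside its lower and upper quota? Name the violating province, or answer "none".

none

Standard quotas: P1 7.279, P2 10.030, P3 3.328, P4 7.250, P5 6.078, P6 9.791, P7 10.244.
Jefferson allocation: P1 7, P2 10, P3 3, P4 7, P5 6, P6 10, P7 11.
Every allocation lies between the lower and upper quota.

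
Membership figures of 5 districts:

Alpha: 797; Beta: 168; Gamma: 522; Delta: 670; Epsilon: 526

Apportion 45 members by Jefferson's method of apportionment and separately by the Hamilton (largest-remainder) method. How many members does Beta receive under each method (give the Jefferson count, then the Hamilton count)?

2 and 3

Jefferson: Alpha 14, Beta 2, Gamma 9, Delta 11, Epsilon 9.
Hamilton: Alpha 13, Beta 3, Gamma 9, Delta 11, Epsilon 9.
Beta gets 2 under Jefferson and 3 under Hamilton.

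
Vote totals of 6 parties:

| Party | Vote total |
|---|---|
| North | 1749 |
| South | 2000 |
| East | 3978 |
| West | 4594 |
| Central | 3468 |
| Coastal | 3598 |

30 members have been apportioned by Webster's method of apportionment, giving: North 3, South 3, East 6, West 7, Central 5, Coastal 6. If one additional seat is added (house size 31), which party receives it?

Priority for the next seat is population ÷ (current seats + 0.5).
Priorities: North 499.714, South 571.429, East 612.000, West 612.533, Central 630.545, Coastal 553.538.
Highest priority: Central.

Central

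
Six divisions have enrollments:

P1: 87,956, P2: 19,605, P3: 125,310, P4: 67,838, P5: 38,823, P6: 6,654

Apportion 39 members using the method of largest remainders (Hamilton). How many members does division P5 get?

4

Standard divisor: 346186 ÷ 39 ≈ 8876.564.
Standard quotas: P1 9.9088, P2 2.2086, P3 14.1169, P4 7.6424, P5 4.3737, P6 0.7496.
Lower quotas: P1 9, P2 2, P3 14, P4 7, P5 4, P6 0 (sum 36, leaving 3 seats).
Remainders in descending order: P1 0.9088, P6 0.7496, P4 0.6424, P5 0.3737, P2 0.2086, P3 0.1169.
Largest remainders: P1, P6, P4 receive the extra seats.
P5 receives 4.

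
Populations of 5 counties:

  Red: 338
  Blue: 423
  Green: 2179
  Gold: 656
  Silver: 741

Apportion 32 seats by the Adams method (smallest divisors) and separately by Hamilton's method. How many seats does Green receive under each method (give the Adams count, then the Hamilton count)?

Adams: Red 3, Blue 3, Green 15, Gold 5, Silver 6.
Hamilton: Red 3, Blue 3, Green 16, Gold 5, Silver 5.
Green gets 15 under Adams and 16 under Hamilton.

15 and 16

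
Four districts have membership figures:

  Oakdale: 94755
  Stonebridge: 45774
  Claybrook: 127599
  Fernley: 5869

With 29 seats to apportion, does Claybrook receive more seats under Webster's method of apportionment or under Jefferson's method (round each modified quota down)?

Webster: Oakdale 10, Stonebridge 5, Claybrook 13, Fernley 1.
Jefferson: Oakdale 10, Stonebridge 5, Claybrook 14, Fernley 0.
Claybrook gets 13 under Webster and 14 under Jefferson.

Jefferson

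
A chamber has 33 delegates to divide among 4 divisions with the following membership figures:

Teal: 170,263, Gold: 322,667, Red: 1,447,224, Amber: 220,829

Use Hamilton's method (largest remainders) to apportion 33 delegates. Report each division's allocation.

Teal 3, Gold 5, Red 22, Amber 3

Standard divisor: 2160983 ÷ 33 ≈ 65484.333.
Standard quotas: Teal 2.6001, Gold 4.9274, Red 22.1003, Amber 3.3722.
Lower quotas: Teal 2, Gold 4, Red 22, Amber 3 (sum 31, leaving 2 seats).
Remainders in descending order: Gold 0.9274, Teal 0.6001, Amber 0.3722, Red 0.1003.
The surplus seats go to Gold, Teal.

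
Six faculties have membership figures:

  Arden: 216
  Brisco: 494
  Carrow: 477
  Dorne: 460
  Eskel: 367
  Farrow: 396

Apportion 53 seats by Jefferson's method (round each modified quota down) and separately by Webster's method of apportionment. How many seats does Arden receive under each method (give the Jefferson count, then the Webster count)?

Jefferson: Arden 4, Brisco 11, Carrow 11, Dorne 10, Eskel 8, Farrow 9.
Webster: Arden 5, Brisco 11, Carrow 10, Dorne 10, Eskel 8, Farrow 9.
Arden gets 4 under Jefferson and 5 under Webster.

4 and 5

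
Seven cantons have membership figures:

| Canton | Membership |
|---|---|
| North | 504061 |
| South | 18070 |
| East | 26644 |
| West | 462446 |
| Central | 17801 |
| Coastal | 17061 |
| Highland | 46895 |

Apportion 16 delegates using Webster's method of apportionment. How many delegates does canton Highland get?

Standard divisor 1092978/16 ≈ 68311.125; standard quotas: North 7.379, South 0.265, East 0.390, West 6.770, Central 0.261, Coastal 0.250, Highland 0.686.
Rounding to the nearest integer gives 7, 0, 0, 7, 0, 0, 1 = 15 seats, so the divisor must be adjusted.
With modified divisor 64400: modified quotas North 7.827, South 0.281, East 0.414, West 7.181, Central 0.276, Coastal 0.265, Highland 0.728.
Rounding to the nearest integer: North 8, South 0, East 0, West 7, Central 0, Coastal 0, Highland 1 (total 16).
Highland receives 1.

1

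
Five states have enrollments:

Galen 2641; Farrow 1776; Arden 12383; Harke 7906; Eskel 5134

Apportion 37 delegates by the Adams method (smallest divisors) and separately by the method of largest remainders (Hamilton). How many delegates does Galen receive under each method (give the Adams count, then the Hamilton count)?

Adams: Galen 4, Farrow 3, Arden 15, Harke 9, Eskel 6.
Hamilton: Galen 3, Farrow 2, Arden 15, Harke 10, Eskel 7.
Galen gets 4 under Adams and 3 under Hamilton.

4 and 3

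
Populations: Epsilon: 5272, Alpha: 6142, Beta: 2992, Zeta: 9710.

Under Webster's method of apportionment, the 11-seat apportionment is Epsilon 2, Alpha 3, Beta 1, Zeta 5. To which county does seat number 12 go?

Epsilon

Priority for the next seat is population ÷ (current seats + 0.5).
Priorities: Epsilon 2108.800, Alpha 1754.857, Beta 1994.667, Zeta 1765.455.
Highest priority: Epsilon.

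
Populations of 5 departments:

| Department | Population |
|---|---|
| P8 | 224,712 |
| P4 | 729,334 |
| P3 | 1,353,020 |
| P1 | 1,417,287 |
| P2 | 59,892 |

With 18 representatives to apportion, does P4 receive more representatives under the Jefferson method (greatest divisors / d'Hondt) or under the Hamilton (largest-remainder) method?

Hamilton

Jefferson: P8 1, P4 3, P3 7, P1 7, P2 0.
Hamilton: P8 1, P4 4, P3 6, P1 7, P2 0.
P4 gets 3 under Jefferson and 4 under Hamilton.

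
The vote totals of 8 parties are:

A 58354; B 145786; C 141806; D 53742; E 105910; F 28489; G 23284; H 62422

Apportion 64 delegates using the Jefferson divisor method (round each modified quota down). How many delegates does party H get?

6

Standard divisor 619793/64 ≈ 9684.266; standard quotas: A 6.026, B 15.054, C 14.643, D 5.549, E 10.936, F 2.942, G 2.404, H 6.446.
Rounding down gives 6, 15, 14, 5, 10, 2, 2, 6 = 60 seats, so the divisor must be adjusted.
With modified divisor 9000: modified quotas A 6.484, B 16.198, C 15.756, D 5.971, E 11.768, F 3.165, G 2.587, H 6.936.
Rounding down: A 6, B 16, C 15, D 5, E 11, F 3, G 2, H 6 (total 64).
H receives 6.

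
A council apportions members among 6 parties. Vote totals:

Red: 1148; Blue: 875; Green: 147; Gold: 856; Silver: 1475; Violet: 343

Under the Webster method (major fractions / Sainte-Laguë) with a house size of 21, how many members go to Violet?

1

Standard divisor 4844/21 ≈ 230.667; standard quotas: Red 4.977, Blue 3.793, Green 0.637, Gold 3.711, Silver 6.395, Violet 1.487.
Rounding to the nearest integer gives Red 5, Blue 4, Green 1, Gold 4, Silver 6, Violet 1 — total 21, matching the house size, so no adjustment is needed.
Violet receives 1.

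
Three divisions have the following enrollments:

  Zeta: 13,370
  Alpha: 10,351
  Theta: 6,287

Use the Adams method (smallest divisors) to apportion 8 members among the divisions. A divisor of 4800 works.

With modified divisor 4800: modified quotas Zeta 2.785, Alpha 2.156, Theta 1.310.
Rounding up: Zeta 3, Alpha 3, Theta 2 (total 8).

Zeta=3, Alpha=3, Theta=2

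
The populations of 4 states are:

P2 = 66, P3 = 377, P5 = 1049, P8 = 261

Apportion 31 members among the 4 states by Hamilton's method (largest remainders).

Standard divisor: 1753 ÷ 31 ≈ 56.548.
Standard quotas: P2 1.167, P3 6.667, P5 18.550, P8 4.616.
Lower quotas: P2 1, P3 6, P5 18, P8 4 (sum 29, leaving 2 seats).
Remainders in descending order: P3 0.667, P8 0.616, P5 0.550, P2 0.167.
The surplus seats go to P3, P8.

P2: 1; P3: 7; P5: 18; P8: 5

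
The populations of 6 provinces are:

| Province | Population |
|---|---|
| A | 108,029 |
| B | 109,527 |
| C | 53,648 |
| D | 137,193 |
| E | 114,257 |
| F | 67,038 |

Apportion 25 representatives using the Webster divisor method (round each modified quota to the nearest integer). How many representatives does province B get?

5

Standard divisor 589692/25 ≈ 23587.68; standard quotas: A 4.580, B 4.643, C 2.274, D 5.816, E 4.844, F 2.842.
Rounding to the nearest integer gives 5, 5, 2, 6, 5, 3 = 26 seats, so the divisor must be adjusted.
With modified divisor 24200: modified quotas A 4.464, B 4.526, C 2.217, D 5.669, E 4.721, F 2.770.
Rounding to the nearest integer: A 4, B 5, C 2, D 6, E 5, F 3 (total 25).
B receives 5.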